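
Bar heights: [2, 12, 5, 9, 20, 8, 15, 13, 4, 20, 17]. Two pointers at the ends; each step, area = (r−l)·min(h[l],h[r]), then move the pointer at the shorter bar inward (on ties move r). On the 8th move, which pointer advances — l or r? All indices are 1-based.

[1,11] min(2,17)*10=20 best=20 * → l++
[2,11] min(12,17)*9=108 best=108 * → l++
[3,11] min(5,17)*8=40 best=108 → l++
[4,11] min(9,17)*7=63 best=108 → l++
[5,11] min(20,17)*6=102 best=108 → r--
[5,10] min(20,20)*5=100 best=108 → r--
[5,9] min(20,4)*4=16 best=108 → r--
[5,8] min(20,13)*3=39 best=108 → r--

r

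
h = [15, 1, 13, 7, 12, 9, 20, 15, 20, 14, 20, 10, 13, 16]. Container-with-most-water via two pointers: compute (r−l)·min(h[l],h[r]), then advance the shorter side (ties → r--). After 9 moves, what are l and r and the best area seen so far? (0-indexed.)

l=6, r=10, best area=195

[0,13] min(15,16)*13=195 best=195 * → l++
[1,13] min(1,16)*12=12 best=195 → l++
[2,13] min(13,16)*11=143 best=195 → l++
[3,13] min(7,16)*10=70 best=195 → l++
[4,13] min(12,16)*9=108 best=195 → l++
[5,13] min(9,16)*8=72 best=195 → l++
[6,13] min(20,16)*7=112 best=195 → r--
[6,12] min(20,13)*6=78 best=195 → r--
[6,11] min(20,10)*5=50 best=195 → r--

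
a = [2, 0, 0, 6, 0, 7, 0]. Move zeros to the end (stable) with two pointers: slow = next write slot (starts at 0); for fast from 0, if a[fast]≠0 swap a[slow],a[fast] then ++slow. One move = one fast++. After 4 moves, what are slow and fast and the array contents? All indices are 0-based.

slow=2, fast=4, a=[2, 6, 0, 0, 0, 7, 0]

(s=0,f=0) a[fast]=2≠0 swap→a[0]=2 → slow++,fast++
(s=1,f=1) a[fast]=0 → fast++
(s=1,f=2) a[fast]=0 → fast++
(s=1,f=3) a[fast]=6≠0 swap→a[1]=6 → slow++,fast++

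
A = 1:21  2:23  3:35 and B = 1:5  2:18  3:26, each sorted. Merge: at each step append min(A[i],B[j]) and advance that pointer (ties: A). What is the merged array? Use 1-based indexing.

[5, 18, 21, 23, 26, 35]

i=1 j=1: A[i]=21>B[j]=5 take 5, j++
i=1 j=2: A[i]=21>B[j]=18 take 18, j++
i=1 j=3: A[i]=21<=B[j]=26 take 21, i++
i=2 j=3: A[i]=23<=B[j]=26 take 23, i++
i=3 j=3: A[i]=35>B[j]=26 take 26, j++
i=3 j=4: B done, take A[i]=35, i++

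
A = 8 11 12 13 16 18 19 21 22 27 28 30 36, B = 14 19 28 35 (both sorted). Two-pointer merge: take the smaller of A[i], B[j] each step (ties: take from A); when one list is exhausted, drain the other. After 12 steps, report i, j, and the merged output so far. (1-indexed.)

i=11, j=3, merged so far=[8, 11, 12, 13, 14, 16, 18, 19, 19, 21, 22, 27]

i=1 j=1: A[i]=8<=B[j]=14 take 8, i++
i=2 j=1: A[i]=11<=B[j]=14 take 11, i++
i=3 j=1: A[i]=12<=B[j]=14 take 12, i++
i=4 j=1: A[i]=13<=B[j]=14 take 13, i++
i=5 j=1: A[i]=16>B[j]=14 take 14, j++
i=5 j=2: A[i]=16<=B[j]=19 take 16, i++
i=6 j=2: A[i]=18<=B[j]=19 take 18, i++
i=7 j=2: A[i]=19<=B[j]=19 take 19, i++
i=8 j=2: A[i]=21>B[j]=19 take 19, j++
i=8 j=3: A[i]=21<=B[j]=28 take 21, i++
i=9 j=3: A[i]=22<=B[j]=28 take 22, i++
i=10 j=3: A[i]=27<=B[j]=28 take 27, i++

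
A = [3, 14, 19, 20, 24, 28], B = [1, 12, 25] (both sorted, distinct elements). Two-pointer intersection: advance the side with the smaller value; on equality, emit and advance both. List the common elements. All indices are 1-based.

intersection = []

i=1 j=1: 3>1, j++
i=1 j=2: 3<12, i++
i=2 j=2: 14>12, j++
i=2 j=3: 14<25, i++
i=3 j=3: 19<25, i++
i=4 j=3: 20<25, i++
i=5 j=3: 24<25, i++
i=6 j=3: 28>25, j++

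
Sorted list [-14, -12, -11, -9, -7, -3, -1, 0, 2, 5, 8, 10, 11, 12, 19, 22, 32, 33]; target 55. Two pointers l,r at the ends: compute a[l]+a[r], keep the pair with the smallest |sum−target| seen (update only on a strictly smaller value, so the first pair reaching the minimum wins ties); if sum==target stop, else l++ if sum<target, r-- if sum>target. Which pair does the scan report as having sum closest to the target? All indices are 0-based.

pair (22, 33) with sum 55 (|Δ|=0)

[0,17] -14+33=19 d=36 * → l++
[1,17] -12+33=21 d=34 * → l++
[2,17] -11+33=22 d=33 * → l++
[3,17] -9+33=24 d=31 * → l++
[4,17] -7+33=26 d=29 * → l++
[5,17] -3+33=30 d=25 * → l++
[6,17] -1+33=32 d=23 * → l++
[7,17] 0+33=33 d=22 * → l++
[8,17] 2+33=35 d=20 * → l++
[9,17] 5+33=38 d=17 * → l++
[10,17] 8+33=41 d=14 * → l++
[11,17] 10+33=43 d=12 * → l++
[12,17] 11+33=44 d=11 * → l++
[13,17] 12+33=45 d=10 * → l++
[14,17] 19+33=52 d=3 * → l++
[15,17] 22+33=55 d=0 * → stop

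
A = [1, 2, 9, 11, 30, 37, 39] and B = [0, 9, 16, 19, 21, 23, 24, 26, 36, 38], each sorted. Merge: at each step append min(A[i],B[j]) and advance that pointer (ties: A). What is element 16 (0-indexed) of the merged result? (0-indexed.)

[i=0,j=0] A[i]=1>B[j]=0 take 0 → j++
[i=0,j=1] A[i]=1<=B[j]=9 take 1 → i++
[i=1,j=1] A[i]=2<=B[j]=9 take 2 → i++
[i=2,j=1] A[i]=9<=B[j]=9 take 9 → i++
[i=3,j=1] A[i]=11>B[j]=9 take 9 → j++
[i=3,j=2] A[i]=11<=B[j]=16 take 11 → i++
[i=4,j=2] A[i]=30>B[j]=16 take 16 → j++
[i=4,j=3] A[i]=30>B[j]=19 take 19 → j++
[i=4,j=4] A[i]=30>B[j]=21 take 21 → j++
[i=4,j=5] A[i]=30>B[j]=23 take 23 → j++
[i=4,j=6] A[i]=30>B[j]=24 take 24 → j++
[i=4,j=7] A[i]=30>B[j]=26 take 26 → j++
[i=4,j=8] A[i]=30<=B[j]=36 take 30 → i++
[i=5,j=8] A[i]=37>B[j]=36 take 36 → j++
[i=5,j=9] A[i]=37<=B[j]=38 take 37 → i++
[i=6,j=9] A[i]=39>B[j]=38 take 38 → j++
[i=6,j=10] B done, take A[i]=39 → i++

merged[16] = 39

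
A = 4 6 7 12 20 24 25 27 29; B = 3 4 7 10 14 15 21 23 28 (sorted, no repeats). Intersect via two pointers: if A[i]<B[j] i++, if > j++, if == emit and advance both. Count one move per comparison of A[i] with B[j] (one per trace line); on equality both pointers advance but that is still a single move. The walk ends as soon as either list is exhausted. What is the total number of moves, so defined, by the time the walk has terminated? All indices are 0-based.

[i=0,j=0] 4>3 → j++
[i=0,j=1] 4==4 emit → i++,j++
[i=1,j=2] 6<7 → i++
[i=2,j=2] 7==7 emit → i++,j++
[i=3,j=3] 12>10 → j++
[i=3,j=4] 12<14 → i++
[i=4,j=4] 20>14 → j++
[i=4,j=5] 20>15 → j++
[i=4,j=6] 20<21 → i++
[i=5,j=6] 24>21 → j++
[i=5,j=7] 24>23 → j++
[i=5,j=8] 24<28 → i++
[i=6,j=8] 25<28 → i++
[i=7,j=8] 27<28 → i++
[i=8,j=8] 29>28 → j++

15 moves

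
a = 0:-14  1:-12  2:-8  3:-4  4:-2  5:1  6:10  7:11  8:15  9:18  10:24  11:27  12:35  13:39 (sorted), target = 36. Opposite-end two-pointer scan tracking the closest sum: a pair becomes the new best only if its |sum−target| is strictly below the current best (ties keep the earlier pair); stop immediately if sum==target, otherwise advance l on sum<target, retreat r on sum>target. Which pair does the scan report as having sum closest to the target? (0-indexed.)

pair (1, 35) with sum 36 (|Δ|=0)

[0,13] -14+39=25 d=11 * → l++
[1,13] -12+39=27 d=9 * → l++
[2,13] -8+39=31 d=5 * → l++
[3,13] -4+39=35 d=1 * → l++
[4,13] -2+39=37 d=1 → r--
[4,12] -2+35=33 d=3 → l++
[5,12] 1+35=36 d=0 * → stop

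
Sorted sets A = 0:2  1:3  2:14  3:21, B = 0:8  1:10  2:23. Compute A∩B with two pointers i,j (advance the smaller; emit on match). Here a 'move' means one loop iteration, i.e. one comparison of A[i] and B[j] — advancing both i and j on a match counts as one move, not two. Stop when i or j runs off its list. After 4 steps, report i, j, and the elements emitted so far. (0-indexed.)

i=2, j=2, emitted=[]

i=0 j=0: 2<8, i++
i=1 j=0: 3<8, i++
i=2 j=0: 14>8, j++
i=2 j=1: 14>10, j++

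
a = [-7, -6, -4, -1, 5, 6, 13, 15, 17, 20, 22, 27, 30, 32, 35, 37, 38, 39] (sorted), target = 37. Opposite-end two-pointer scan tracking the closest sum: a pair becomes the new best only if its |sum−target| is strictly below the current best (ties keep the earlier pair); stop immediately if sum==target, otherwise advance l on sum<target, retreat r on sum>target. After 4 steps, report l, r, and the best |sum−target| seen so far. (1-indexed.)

l=4, r=17, best |Δ|=1

l=1 r=18: -7+39=32 d=5 *, l++
l=2 r=18: -6+39=33 d=4 *, l++
l=3 r=18: -4+39=35 d=2 *, l++
l=4 r=18: -1+39=38 d=1 *, r--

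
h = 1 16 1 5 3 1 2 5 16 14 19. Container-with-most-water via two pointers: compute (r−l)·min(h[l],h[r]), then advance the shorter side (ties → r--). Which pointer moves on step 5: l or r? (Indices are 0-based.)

l

l=0 r=10: min(1,19)*10=10 best=10 *, l++
l=1 r=10: min(16,19)*9=144 best=144 *, l++
l=2 r=10: min(1,19)*8=8 best=144, l++
l=3 r=10: min(5,19)*7=35 best=144, l++
l=4 r=10: min(3,19)*6=18 best=144, l++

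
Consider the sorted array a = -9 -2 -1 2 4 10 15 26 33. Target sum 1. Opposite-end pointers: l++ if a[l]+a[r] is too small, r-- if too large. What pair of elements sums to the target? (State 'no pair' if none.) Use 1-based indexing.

(-9, 10)

[1,9] -9+33=24 >1 → r--
[1,8] -9+26=17 >1 → r--
[1,7] -9+15=6 >1 → r--
[1,6] -9+10=1 → found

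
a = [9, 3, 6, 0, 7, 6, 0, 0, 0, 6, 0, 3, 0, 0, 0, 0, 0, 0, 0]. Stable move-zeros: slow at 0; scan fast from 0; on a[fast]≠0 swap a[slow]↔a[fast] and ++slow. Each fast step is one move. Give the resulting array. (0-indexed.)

[9, 3, 6, 7, 6, 6, 3, 0, 0, 0, 0, 0, 0, 0, 0, 0, 0, 0, 0]

slow=0 fast=0: a[fast]=9≠0 swap→a[0]=9, slow++,fast++
slow=1 fast=1: a[fast]=3≠0 swap→a[1]=3, slow++,fast++
slow=2 fast=2: a[fast]=6≠0 swap→a[2]=6, slow++,fast++
slow=3 fast=3: a[fast]=0, fast++
slow=3 fast=4: a[fast]=7≠0 swap→a[3]=7, slow++,fast++
slow=4 fast=5: a[fast]=6≠0 swap→a[4]=6, slow++,fast++
slow=5 fast=6: a[fast]=0, fast++
slow=5 fast=7: a[fast]=0, fast++
slow=5 fast=8: a[fast]=0, fast++
slow=5 fast=9: a[fast]=6≠0 swap→a[5]=6, slow++,fast++
slow=6 fast=10: a[fast]=0, fast++
slow=6 fast=11: a[fast]=3≠0 swap→a[6]=3, slow++,fast++
slow=7 fast=12: a[fast]=0, fast++
slow=7 fast=13: a[fast]=0, fast++
slow=7 fast=14: a[fast]=0, fast++
slow=7 fast=15: a[fast]=0, fast++
slow=7 fast=16: a[fast]=0, fast++
slow=7 fast=17: a[fast]=0, fast++
slow=7 fast=18: a[fast]=0, fast++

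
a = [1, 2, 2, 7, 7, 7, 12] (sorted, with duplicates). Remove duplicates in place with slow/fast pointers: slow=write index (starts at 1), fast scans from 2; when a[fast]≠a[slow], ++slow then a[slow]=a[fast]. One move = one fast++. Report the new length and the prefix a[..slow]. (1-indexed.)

length 4; prefix = [1, 2, 7, 12]

(s=1,f=2) a[fast]=2≠a[slow]=1 write a[2]=2 → slow++,fast++
(s=2,f=3) a[fast]=2=a[slow] dup → fast++
(s=2,f=4) a[fast]=7≠a[slow]=2 write a[3]=7 → slow++,fast++
(s=3,f=5) a[fast]=7=a[slow] dup → fast++
(s=3,f=6) a[fast]=7=a[slow] dup → fast++
(s=3,f=7) a[fast]=12≠a[slow]=7 write a[4]=12 → slow++,fast++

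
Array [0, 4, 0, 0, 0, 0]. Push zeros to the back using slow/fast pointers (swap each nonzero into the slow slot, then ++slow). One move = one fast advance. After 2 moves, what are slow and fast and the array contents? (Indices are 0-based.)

slow=1, fast=2, a=[4, 0, 0, 0, 0, 0]

(s=0,f=0) a[fast]=0 → fast++
(s=0,f=1) a[fast]=4≠0 swap→a[0]=4 → slow++,fast++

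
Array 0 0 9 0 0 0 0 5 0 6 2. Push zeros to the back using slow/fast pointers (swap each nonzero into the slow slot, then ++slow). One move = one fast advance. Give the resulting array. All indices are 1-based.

slow=1 fast=1: a[fast]=0, fast++
slow=1 fast=2: a[fast]=0, fast++
slow=1 fast=3: a[fast]=9≠0 swap→a[1]=9, slow++,fast++
slow=2 fast=4: a[fast]=0, fast++
slow=2 fast=5: a[fast]=0, fast++
slow=2 fast=6: a[fast]=0, fast++
slow=2 fast=7: a[fast]=0, fast++
slow=2 fast=8: a[fast]=5≠0 swap→a[2]=5, slow++,fast++
slow=3 fast=9: a[fast]=0, fast++
slow=3 fast=10: a[fast]=6≠0 swap→a[3]=6, slow++,fast++
slow=4 fast=11: a[fast]=2≠0 swap→a[4]=2, slow++,fast++

[9, 5, 6, 2, 0, 0, 0, 0, 0, 0, 0]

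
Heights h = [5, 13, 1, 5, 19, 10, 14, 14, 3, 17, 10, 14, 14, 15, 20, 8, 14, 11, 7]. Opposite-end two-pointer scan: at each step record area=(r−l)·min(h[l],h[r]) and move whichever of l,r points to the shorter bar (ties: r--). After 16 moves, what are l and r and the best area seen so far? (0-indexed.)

l=12, r=14, best area=195

[0,18] min(5,7)*18=90 best=90 * → l++
[1,18] min(13,7)*17=119 best=119 * → r--
[1,17] min(13,11)*16=176 best=176 * → r--
[1,16] min(13,14)*15=195 best=195 * → l++
[2,16] min(1,14)*14=14 best=195 → l++
[3,16] min(5,14)*13=65 best=195 → l++
[4,16] min(19,14)*12=168 best=195 → r--
[4,15] min(19,8)*11=88 best=195 → r--
[4,14] min(19,20)*10=190 best=195 → l++
[5,14] min(10,20)*9=90 best=195 → l++
[6,14] min(14,20)*8=112 best=195 → l++
[7,14] min(14,20)*7=98 best=195 → l++
[8,14] min(3,20)*6=18 best=195 → l++
[9,14] min(17,20)*5=85 best=195 → l++
[10,14] min(10,20)*4=40 best=195 → l++
[11,14] min(14,20)*3=42 best=195 → l++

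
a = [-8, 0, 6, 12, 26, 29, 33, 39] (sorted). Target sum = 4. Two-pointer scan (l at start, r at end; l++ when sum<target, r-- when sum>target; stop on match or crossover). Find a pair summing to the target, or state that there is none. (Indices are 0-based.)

(-8, 12)

l=0 r=7: -8+39=31 >4, r--
l=0 r=6: -8+33=25 >4, r--
l=0 r=5: -8+29=21 >4, r--
l=0 r=4: -8+26=18 >4, r--
l=0 r=3: -8+12=4, found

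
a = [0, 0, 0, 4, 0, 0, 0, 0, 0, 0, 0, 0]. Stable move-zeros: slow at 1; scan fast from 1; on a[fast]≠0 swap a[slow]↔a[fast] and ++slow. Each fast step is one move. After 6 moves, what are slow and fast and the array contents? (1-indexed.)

(s=1,f=1) a[fast]=0 → fast++
(s=1,f=2) a[fast]=0 → fast++
(s=1,f=3) a[fast]=0 → fast++
(s=1,f=4) a[fast]=4≠0 swap→a[1]=4 → slow++,fast++
(s=2,f=5) a[fast]=0 → fast++
(s=2,f=6) a[fast]=0 → fast++

slow=2, fast=7, a=[4, 0, 0, 0, 0, 0, 0, 0, 0, 0, 0, 0]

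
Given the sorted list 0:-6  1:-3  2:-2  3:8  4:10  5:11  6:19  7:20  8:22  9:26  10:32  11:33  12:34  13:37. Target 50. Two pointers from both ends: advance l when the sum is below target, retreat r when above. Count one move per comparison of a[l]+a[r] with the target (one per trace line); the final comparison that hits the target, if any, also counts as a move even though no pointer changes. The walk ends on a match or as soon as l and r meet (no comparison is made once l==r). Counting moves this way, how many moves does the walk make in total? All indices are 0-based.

13 moves

[0,13] -6+37=31 <50 → l++
[1,13] -3+37=34 <50 → l++
[2,13] -2+37=35 <50 → l++
[3,13] 8+37=45 <50 → l++
[4,13] 10+37=47 <50 → l++
[5,13] 11+37=48 <50 → l++
[6,13] 19+37=56 >50 → r--
[6,12] 19+34=53 >50 → r--
[6,11] 19+33=52 >50 → r--
[6,10] 19+32=51 >50 → r--
[6,9] 19+26=45 <50 → l++
[7,9] 20+26=46 <50 → l++
[8,9] 22+26=48 <50 → l++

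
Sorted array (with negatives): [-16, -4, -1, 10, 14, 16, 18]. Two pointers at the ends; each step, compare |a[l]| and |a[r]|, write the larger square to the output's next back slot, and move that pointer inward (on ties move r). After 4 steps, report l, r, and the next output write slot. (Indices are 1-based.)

l=2, r=4, next write slot=3

[1,7] |-16|<=|18| out[7]=324 → r--
[1,6] |-16|<=|16| out[6]=256 → r--
[1,5] |-16|>|14| out[5]=256 → l++
[2,5] |-4|<=|14| out[4]=196 → r--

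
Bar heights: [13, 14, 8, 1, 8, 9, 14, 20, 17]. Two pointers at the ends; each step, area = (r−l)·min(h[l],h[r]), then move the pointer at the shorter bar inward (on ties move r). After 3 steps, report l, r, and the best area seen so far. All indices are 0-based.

l=3, r=8, best area=104

[0,8] min(13,17)*8=104 best=104 * → l++
[1,8] min(14,17)*7=98 best=104 → l++
[2,8] min(8,17)*6=48 best=104 → l++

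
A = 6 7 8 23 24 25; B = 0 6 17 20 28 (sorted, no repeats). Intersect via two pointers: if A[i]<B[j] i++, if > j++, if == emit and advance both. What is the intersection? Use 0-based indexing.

i=0 j=0: 6>0, j++
i=0 j=1: 6==6 emit, i++,j++
i=1 j=2: 7<17, i++
i=2 j=2: 8<17, i++
i=3 j=2: 23>17, j++
i=3 j=3: 23>20, j++
i=3 j=4: 23<28, i++
i=4 j=4: 24<28, i++
i=5 j=4: 25<28, i++

intersection = [6]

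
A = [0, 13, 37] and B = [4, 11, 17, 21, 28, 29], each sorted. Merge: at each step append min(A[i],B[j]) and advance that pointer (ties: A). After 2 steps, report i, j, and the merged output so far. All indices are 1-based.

[i=1,j=1] A[i]=0<=B[j]=4 take 0 → i++
[i=2,j=1] A[i]=13>B[j]=4 take 4 → j++

i=2, j=2, merged so far=[0, 4]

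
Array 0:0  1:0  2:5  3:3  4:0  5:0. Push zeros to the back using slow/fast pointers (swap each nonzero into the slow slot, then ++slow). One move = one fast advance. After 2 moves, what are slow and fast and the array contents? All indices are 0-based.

slow=0, fast=2, a=[0, 0, 5, 3, 0, 0]

slow=0 fast=0: a[fast]=0, fast++
slow=0 fast=1: a[fast]=0, fast++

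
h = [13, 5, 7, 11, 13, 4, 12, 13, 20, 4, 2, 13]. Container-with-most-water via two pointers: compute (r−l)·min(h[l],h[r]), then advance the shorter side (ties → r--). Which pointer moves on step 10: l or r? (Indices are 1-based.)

l=1 r=12: min(13,13)*11=143 best=143 *, r--
l=1 r=11: min(13,2)*10=20 best=143, r--
l=1 r=10: min(13,4)*9=36 best=143, r--
l=1 r=9: min(13,20)*8=104 best=143, l++
l=2 r=9: min(5,20)*7=35 best=143, l++
l=3 r=9: min(7,20)*6=42 best=143, l++
l=4 r=9: min(11,20)*5=55 best=143, l++
l=5 r=9: min(13,20)*4=52 best=143, l++
l=6 r=9: min(4,20)*3=12 best=143, l++
l=7 r=9: min(12,20)*2=24 best=143, l++

l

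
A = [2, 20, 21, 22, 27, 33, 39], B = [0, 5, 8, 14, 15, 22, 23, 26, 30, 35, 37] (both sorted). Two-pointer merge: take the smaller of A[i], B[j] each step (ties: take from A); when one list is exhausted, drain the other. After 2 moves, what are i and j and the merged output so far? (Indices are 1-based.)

i=2, j=2, merged so far=[0, 2]

[i=1,j=1] A[i]=2>B[j]=0 take 0 → j++
[i=1,j=2] A[i]=2<=B[j]=5 take 2 → i++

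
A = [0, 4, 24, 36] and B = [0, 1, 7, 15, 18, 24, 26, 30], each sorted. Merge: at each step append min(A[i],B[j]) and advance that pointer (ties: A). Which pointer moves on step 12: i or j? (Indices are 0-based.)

i=0 j=0: A[i]=0<=B[j]=0 take 0, i++
i=1 j=0: A[i]=4>B[j]=0 take 0, j++
i=1 j=1: A[i]=4>B[j]=1 take 1, j++
i=1 j=2: A[i]=4<=B[j]=7 take 4, i++
i=2 j=2: A[i]=24>B[j]=7 take 7, j++
i=2 j=3: A[i]=24>B[j]=15 take 15, j++
i=2 j=4: A[i]=24>B[j]=18 take 18, j++
i=2 j=5: A[i]=24<=B[j]=24 take 24, i++
i=3 j=5: A[i]=36>B[j]=24 take 24, j++
i=3 j=6: A[i]=36>B[j]=26 take 26, j++
i=3 j=7: A[i]=36>B[j]=30 take 30, j++
i=3 j=8: B done, take A[i]=36, i++

i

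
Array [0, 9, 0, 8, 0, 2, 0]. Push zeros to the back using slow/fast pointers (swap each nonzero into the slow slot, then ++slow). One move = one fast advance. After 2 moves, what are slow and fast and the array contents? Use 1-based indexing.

slow=2, fast=3, a=[9, 0, 0, 8, 0, 2, 0]

slow=1 fast=1: a[fast]=0, fast++
slow=1 fast=2: a[fast]=9≠0 swap→a[1]=9, slow++,fast++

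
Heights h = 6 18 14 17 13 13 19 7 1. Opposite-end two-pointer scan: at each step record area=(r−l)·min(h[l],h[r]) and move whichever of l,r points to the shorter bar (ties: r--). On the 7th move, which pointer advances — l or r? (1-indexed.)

[1,9] min(6,1)*8=8 best=8 * → r--
[1,8] min(6,7)*7=42 best=42 * → l++
[2,8] min(18,7)*6=42 best=42 → r--
[2,7] min(18,19)*5=90 best=90 * → l++
[3,7] min(14,19)*4=56 best=90 → l++
[4,7] min(17,19)*3=51 best=90 → l++
[5,7] min(13,19)*2=26 best=90 → l++

l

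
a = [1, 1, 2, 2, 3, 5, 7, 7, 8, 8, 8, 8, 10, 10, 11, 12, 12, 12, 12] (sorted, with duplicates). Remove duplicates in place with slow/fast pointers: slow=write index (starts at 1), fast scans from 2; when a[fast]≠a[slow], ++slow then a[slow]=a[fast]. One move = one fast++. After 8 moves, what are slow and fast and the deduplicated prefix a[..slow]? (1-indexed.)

(s=1,f=2) a[fast]=1=a[slow] dup → fast++
(s=1,f=3) a[fast]=2≠a[slow]=1 write a[2]=2 → slow++,fast++
(s=2,f=4) a[fast]=2=a[slow] dup → fast++
(s=2,f=5) a[fast]=3≠a[slow]=2 write a[3]=3 → slow++,fast++
(s=3,f=6) a[fast]=5≠a[slow]=3 write a[4]=5 → slow++,fast++
(s=4,f=7) a[fast]=7≠a[slow]=5 write a[5]=7 → slow++,fast++
(s=5,f=8) a[fast]=7=a[slow] dup → fast++
(s=5,f=9) a[fast]=8≠a[slow]=7 write a[6]=8 → slow++,fast++

slow=6, fast=10, prefix=[1, 2, 3, 5, 7, 8]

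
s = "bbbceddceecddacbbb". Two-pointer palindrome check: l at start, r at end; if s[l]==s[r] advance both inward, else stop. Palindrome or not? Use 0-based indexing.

not a palindrome (mismatch at 4,13)

l=0 r=17: 'b'=='b', l++,r--
l=1 r=16: 'b'=='b', l++,r--
l=2 r=15: 'b'=='b', l++,r--
l=3 r=14: 'c'=='c', l++,r--
l=4 r=13: 'e'!='a', stop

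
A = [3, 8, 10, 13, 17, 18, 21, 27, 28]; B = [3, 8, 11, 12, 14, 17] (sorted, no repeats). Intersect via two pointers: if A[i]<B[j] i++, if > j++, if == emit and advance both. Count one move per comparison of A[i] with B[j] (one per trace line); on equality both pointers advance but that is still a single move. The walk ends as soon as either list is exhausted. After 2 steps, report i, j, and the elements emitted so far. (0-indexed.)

i=0 j=0: 3==3 emit, i++,j++
i=1 j=1: 8==8 emit, i++,j++

i=2, j=2, emitted=[3, 8]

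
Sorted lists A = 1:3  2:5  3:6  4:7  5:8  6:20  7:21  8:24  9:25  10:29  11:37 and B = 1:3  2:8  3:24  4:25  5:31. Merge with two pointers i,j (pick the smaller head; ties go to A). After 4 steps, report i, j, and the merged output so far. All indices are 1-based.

i=4, j=2, merged so far=[3, 3, 5, 6]

i=1 j=1: A[i]=3<=B[j]=3 take 3, i++
i=2 j=1: A[i]=5>B[j]=3 take 3, j++
i=2 j=2: A[i]=5<=B[j]=8 take 5, i++
i=3 j=2: A[i]=6<=B[j]=8 take 6, i++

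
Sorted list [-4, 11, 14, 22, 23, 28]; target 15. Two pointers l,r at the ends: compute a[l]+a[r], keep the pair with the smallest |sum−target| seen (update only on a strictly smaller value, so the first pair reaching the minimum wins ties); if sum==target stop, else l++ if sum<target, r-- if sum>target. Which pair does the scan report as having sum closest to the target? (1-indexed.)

l=1 r=6: -4+28=24 d=9 *, r--
l=1 r=5: -4+23=19 d=4 *, r--
l=1 r=4: -4+22=18 d=3 *, r--
l=1 r=3: -4+14=10 d=5, l++
l=2 r=3: 11+14=25 d=10, r--

pair (-4, 22) with sum 18 (|Δ|=3)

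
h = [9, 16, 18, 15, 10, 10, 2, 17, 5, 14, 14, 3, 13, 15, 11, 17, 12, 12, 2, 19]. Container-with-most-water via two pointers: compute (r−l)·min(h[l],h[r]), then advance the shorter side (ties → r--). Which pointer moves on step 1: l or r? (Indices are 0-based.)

l

l=0 r=19: min(9,19)*19=171 best=171 *, l++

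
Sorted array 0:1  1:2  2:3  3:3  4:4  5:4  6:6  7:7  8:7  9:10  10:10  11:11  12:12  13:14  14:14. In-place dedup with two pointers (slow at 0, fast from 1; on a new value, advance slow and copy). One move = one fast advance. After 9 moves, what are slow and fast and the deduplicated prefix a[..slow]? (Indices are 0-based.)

(s=0,f=1) a[fast]=2≠a[slow]=1 write a[1]=2 → slow++,fast++
(s=1,f=2) a[fast]=3≠a[slow]=2 write a[2]=3 → slow++,fast++
(s=2,f=3) a[fast]=3=a[slow] dup → fast++
(s=2,f=4) a[fast]=4≠a[slow]=3 write a[3]=4 → slow++,fast++
(s=3,f=5) a[fast]=4=a[slow] dup → fast++
(s=3,f=6) a[fast]=6≠a[slow]=4 write a[4]=6 → slow++,fast++
(s=4,f=7) a[fast]=7≠a[slow]=6 write a[5]=7 → slow++,fast++
(s=5,f=8) a[fast]=7=a[slow] dup → fast++
(s=5,f=9) a[fast]=10≠a[slow]=7 write a[6]=10 → slow++,fast++

slow=6, fast=10, prefix=[1, 2, 3, 4, 6, 7, 10]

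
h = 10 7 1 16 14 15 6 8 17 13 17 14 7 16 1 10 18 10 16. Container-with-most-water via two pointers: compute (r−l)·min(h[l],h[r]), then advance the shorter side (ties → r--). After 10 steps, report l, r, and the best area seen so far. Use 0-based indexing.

l=8, r=16, best area=240

l=0 r=18: min(10,16)*18=180 best=180 *, l++
l=1 r=18: min(7,16)*17=119 best=180, l++
l=2 r=18: min(1,16)*16=16 best=180, l++
l=3 r=18: min(16,16)*15=240 best=240 *, r--
l=3 r=17: min(16,10)*14=140 best=240, r--
l=3 r=16: min(16,18)*13=208 best=240, l++
l=4 r=16: min(14,18)*12=168 best=240, l++
l=5 r=16: min(15,18)*11=165 best=240, l++
l=6 r=16: min(6,18)*10=60 best=240, l++
l=7 r=16: min(8,18)*9=72 best=240, l++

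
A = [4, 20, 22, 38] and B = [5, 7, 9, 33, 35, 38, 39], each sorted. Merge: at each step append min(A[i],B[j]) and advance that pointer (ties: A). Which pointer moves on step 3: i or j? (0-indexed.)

i=0 j=0: A[i]=4<=B[j]=5 take 4, i++
i=1 j=0: A[i]=20>B[j]=5 take 5, j++
i=1 j=1: A[i]=20>B[j]=7 take 7, j++

j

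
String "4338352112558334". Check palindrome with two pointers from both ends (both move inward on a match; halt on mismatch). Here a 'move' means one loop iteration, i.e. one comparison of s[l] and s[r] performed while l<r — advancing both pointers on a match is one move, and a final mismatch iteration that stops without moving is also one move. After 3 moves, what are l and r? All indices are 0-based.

[0,15] '4'=='4' → l++,r--
[1,14] '3'=='3' → l++,r--
[2,13] '3'=='3' → l++,r--

l=3, r=12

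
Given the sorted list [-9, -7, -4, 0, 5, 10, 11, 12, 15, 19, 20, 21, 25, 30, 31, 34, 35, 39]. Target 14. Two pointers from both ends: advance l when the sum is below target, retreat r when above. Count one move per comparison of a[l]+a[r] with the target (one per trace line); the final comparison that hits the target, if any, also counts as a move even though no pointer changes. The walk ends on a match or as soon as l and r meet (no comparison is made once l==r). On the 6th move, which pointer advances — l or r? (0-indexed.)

l=0 r=17: -9+39=30 >14, r--
l=0 r=16: -9+35=26 >14, r--
l=0 r=15: -9+34=25 >14, r--
l=0 r=14: -9+31=22 >14, r--
l=0 r=13: -9+30=21 >14, r--
l=0 r=12: -9+25=16 >14, r--

r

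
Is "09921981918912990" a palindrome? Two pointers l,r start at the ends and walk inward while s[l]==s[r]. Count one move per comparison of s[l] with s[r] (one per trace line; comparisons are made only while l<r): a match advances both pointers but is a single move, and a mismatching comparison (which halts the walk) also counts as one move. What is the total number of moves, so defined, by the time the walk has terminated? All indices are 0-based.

8 moves

l=0 r=16: '0'=='0', l++,r--
l=1 r=15: '9'=='9', l++,r--
l=2 r=14: '9'=='9', l++,r--
l=3 r=13: '2'=='2', l++,r--
l=4 r=12: '1'=='1', l++,r--
l=5 r=11: '9'=='9', l++,r--
l=6 r=10: '8'=='8', l++,r--
l=7 r=9: '1'=='1', l++,r--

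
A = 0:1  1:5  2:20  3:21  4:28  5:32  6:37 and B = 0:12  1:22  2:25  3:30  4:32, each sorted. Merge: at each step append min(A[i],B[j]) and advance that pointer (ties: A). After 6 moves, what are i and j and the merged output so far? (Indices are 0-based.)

[i=0,j=0] A[i]=1<=B[j]=12 take 1 → i++
[i=1,j=0] A[i]=5<=B[j]=12 take 5 → i++
[i=2,j=0] A[i]=20>B[j]=12 take 12 → j++
[i=2,j=1] A[i]=20<=B[j]=22 take 20 → i++
[i=3,j=1] A[i]=21<=B[j]=22 take 21 → i++
[i=4,j=1] A[i]=28>B[j]=22 take 22 → j++

i=4, j=2, merged so far=[1, 5, 12, 20, 21, 22]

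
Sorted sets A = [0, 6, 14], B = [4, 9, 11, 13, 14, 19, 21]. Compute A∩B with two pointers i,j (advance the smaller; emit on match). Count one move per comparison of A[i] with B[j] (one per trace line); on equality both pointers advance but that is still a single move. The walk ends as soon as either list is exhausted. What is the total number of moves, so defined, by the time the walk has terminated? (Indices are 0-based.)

7 moves

[i=0,j=0] 0<4 → i++
[i=1,j=0] 6>4 → j++
[i=1,j=1] 6<9 → i++
[i=2,j=1] 14>9 → j++
[i=2,j=2] 14>11 → j++
[i=2,j=3] 14>13 → j++
[i=2,j=4] 14==14 emit → i++,j++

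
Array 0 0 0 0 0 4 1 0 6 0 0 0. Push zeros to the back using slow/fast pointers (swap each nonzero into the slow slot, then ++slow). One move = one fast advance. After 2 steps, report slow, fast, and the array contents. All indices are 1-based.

(s=1,f=1) a[fast]=0 → fast++
(s=1,f=2) a[fast]=0 → fast++

slow=1, fast=3, a=[0, 0, 0, 0, 0, 4, 1, 0, 6, 0, 0, 0]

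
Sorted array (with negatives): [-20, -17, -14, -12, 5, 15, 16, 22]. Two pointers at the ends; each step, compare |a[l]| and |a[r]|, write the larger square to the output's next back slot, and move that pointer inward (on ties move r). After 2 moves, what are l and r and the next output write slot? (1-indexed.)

l=1 r=8: |-20|<=|22| out[8]=484, r--
l=1 r=7: |-20|>|16| out[7]=400, l++

l=2, r=7, next write slot=6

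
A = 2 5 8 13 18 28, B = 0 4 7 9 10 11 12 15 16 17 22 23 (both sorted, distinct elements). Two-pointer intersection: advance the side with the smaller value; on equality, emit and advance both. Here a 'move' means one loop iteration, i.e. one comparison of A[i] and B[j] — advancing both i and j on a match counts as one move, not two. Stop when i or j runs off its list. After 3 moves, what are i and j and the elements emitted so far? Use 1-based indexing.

i=2, j=3, emitted=[]

[i=1,j=1] 2>0 → j++
[i=1,j=2] 2<4 → i++
[i=2,j=2] 5>4 → j++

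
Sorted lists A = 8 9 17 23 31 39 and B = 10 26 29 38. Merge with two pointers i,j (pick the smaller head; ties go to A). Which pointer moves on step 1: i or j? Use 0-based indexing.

i=0 j=0: A[i]=8<=B[j]=10 take 8, i++

i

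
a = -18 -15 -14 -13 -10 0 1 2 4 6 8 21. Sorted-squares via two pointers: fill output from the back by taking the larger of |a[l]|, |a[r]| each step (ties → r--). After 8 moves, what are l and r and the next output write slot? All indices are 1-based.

l=1 r=12: |-18|<=|21| out[12]=441, r--
l=1 r=11: |-18|>|8| out[11]=324, l++
l=2 r=11: |-15|>|8| out[10]=225, l++
l=3 r=11: |-14|>|8| out[9]=196, l++
l=4 r=11: |-13|>|8| out[8]=169, l++
l=5 r=11: |-10|>|8| out[7]=100, l++
l=6 r=11: |0|<=|8| out[6]=64, r--
l=6 r=10: |0|<=|6| out[5]=36, r--

l=6, r=9, next write slot=4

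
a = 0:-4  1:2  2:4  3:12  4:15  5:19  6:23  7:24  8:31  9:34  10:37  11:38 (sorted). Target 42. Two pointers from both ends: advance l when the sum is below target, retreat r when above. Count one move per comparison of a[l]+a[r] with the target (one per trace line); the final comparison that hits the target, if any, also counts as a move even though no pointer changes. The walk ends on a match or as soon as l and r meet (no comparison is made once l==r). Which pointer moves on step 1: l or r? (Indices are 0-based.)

l

l=0 r=11: -4+38=34 <42, l++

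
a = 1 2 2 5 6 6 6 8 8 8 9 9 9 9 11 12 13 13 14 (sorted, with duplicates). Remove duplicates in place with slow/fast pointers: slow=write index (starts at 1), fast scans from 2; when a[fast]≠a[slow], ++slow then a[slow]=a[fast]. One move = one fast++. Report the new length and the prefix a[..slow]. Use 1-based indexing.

length 10; prefix = [1, 2, 5, 6, 8, 9, 11, 12, 13, 14]

(s=1,f=2) a[fast]=2≠a[slow]=1 write a[2]=2 → slow++,fast++
(s=2,f=3) a[fast]=2=a[slow] dup → fast++
(s=2,f=4) a[fast]=5≠a[slow]=2 write a[3]=5 → slow++,fast++
(s=3,f=5) a[fast]=6≠a[slow]=5 write a[4]=6 → slow++,fast++
(s=4,f=6) a[fast]=6=a[slow] dup → fast++
(s=4,f=7) a[fast]=6=a[slow] dup → fast++
(s=4,f=8) a[fast]=8≠a[slow]=6 write a[5]=8 → slow++,fast++
(s=5,f=9) a[fast]=8=a[slow] dup → fast++
(s=5,f=10) a[fast]=8=a[slow] dup → fast++
(s=5,f=11) a[fast]=9≠a[slow]=8 write a[6]=9 → slow++,fast++
(s=6,f=12) a[fast]=9=a[slow] dup → fast++
(s=6,f=13) a[fast]=9=a[slow] dup → fast++
(s=6,f=14) a[fast]=9=a[slow] dup → fast++
(s=6,f=15) a[fast]=11≠a[slow]=9 write a[7]=11 → slow++,fast++
(s=7,f=16) a[fast]=12≠a[slow]=11 write a[8]=12 → slow++,fast++
(s=8,f=17) a[fast]=13≠a[slow]=12 write a[9]=13 → slow++,fast++
(s=9,f=18) a[fast]=13=a[slow] dup → fast++
(s=9,f=19) a[fast]=14≠a[slow]=13 write a[10]=14 → slow++,fast++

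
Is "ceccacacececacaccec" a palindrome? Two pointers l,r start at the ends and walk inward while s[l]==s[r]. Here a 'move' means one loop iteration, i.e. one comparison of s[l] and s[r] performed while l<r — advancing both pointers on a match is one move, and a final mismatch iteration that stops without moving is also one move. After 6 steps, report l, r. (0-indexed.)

l=6, r=12

l=0 r=18: 'c'=='c', l++,r--
l=1 r=17: 'e'=='e', l++,r--
l=2 r=16: 'c'=='c', l++,r--
l=3 r=15: 'c'=='c', l++,r--
l=4 r=14: 'a'=='a', l++,r--
l=5 r=13: 'c'=='c', l++,r--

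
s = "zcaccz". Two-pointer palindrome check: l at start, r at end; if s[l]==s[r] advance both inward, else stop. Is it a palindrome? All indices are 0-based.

[0,5] 'z'=='z' → l++,r--
[1,4] 'c'=='c' → l++,r--
[2,3] 'a'!='c' → stop

not a palindrome (mismatch at 2,3)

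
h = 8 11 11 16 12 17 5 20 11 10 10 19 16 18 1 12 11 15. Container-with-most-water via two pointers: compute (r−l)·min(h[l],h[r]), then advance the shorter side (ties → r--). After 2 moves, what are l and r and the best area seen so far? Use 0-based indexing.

[0,17] min(8,15)*17=136 best=136 * → l++
[1,17] min(11,15)*16=176 best=176 * → l++

l=2, r=17, best area=176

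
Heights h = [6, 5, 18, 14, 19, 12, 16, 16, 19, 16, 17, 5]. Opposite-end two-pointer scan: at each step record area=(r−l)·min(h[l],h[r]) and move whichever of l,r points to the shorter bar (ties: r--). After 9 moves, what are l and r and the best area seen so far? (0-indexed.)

[0,11] min(6,5)*11=55 best=55 * → r--
[0,10] min(6,17)*10=60 best=60 * → l++
[1,10] min(5,17)*9=45 best=60 → l++
[2,10] min(18,17)*8=136 best=136 * → r--
[2,9] min(18,16)*7=112 best=136 → r--
[2,8] min(18,19)*6=108 best=136 → l++
[3,8] min(14,19)*5=70 best=136 → l++
[4,8] min(19,19)*4=76 best=136 → r--
[4,7] min(19,16)*3=48 best=136 → r--

l=4, r=6, best area=136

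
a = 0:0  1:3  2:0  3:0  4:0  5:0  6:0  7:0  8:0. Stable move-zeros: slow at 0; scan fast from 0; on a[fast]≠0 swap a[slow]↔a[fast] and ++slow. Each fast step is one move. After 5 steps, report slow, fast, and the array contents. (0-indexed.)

slow=1, fast=5, a=[3, 0, 0, 0, 0, 0, 0, 0, 0]

(s=0,f=0) a[fast]=0 → fast++
(s=0,f=1) a[fast]=3≠0 swap→a[0]=3 → slow++,fast++
(s=1,f=2) a[fast]=0 → fast++
(s=1,f=3) a[fast]=0 → fast++
(s=1,f=4) a[fast]=0 → fast++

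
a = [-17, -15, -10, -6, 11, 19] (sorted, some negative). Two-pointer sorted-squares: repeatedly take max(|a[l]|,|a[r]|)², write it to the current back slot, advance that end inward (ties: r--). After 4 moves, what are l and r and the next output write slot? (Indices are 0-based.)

l=2, r=3, next write slot=1

[0,5] |-17|<=|19| out[5]=361 → r--
[0,4] |-17|>|11| out[4]=289 → l++
[1,4] |-15|>|11| out[3]=225 → l++
[2,4] |-10|<=|11| out[2]=121 → r--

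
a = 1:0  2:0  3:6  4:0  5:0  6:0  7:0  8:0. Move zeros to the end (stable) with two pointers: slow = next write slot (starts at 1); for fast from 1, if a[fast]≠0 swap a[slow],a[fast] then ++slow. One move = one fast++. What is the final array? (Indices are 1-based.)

(s=1,f=1) a[fast]=0 → fast++
(s=1,f=2) a[fast]=0 → fast++
(s=1,f=3) a[fast]=6≠0 swap→a[1]=6 → slow++,fast++
(s=2,f=4) a[fast]=0 → fast++
(s=2,f=5) a[fast]=0 → fast++
(s=2,f=6) a[fast]=0 → fast++
(s=2,f=7) a[fast]=0 → fast++
(s=2,f=8) a[fast]=0 → fast++

[6, 0, 0, 0, 0, 0, 0, 0]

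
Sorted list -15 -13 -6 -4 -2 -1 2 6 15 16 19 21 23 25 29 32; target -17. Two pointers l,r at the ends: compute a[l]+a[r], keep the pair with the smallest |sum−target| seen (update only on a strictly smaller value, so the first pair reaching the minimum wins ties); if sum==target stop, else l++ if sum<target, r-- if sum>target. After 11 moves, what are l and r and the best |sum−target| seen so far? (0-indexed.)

l=0, r=4, best |Δ|=1

l=0 r=15: -15+32=17 d=34 *, r--
l=0 r=14: -15+29=14 d=31 *, r--
l=0 r=13: -15+25=10 d=27 *, r--
l=0 r=12: -15+23=8 d=25 *, r--
l=0 r=11: -15+21=6 d=23 *, r--
l=0 r=10: -15+19=4 d=21 *, r--
l=0 r=9: -15+16=1 d=18 *, r--
l=0 r=8: -15+15=0 d=17 *, r--
l=0 r=7: -15+6=-9 d=8 *, r--
l=0 r=6: -15+2=-13 d=4 *, r--
l=0 r=5: -15+-1=-16 d=1 *, r--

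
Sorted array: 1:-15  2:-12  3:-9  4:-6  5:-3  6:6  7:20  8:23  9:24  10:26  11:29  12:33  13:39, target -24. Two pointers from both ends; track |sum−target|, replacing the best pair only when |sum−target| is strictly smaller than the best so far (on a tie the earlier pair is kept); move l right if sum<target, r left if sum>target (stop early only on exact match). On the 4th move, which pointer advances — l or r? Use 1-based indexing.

r

l=1 r=13: -15+39=24 d=48 *, r--
l=1 r=12: -15+33=18 d=42 *, r--
l=1 r=11: -15+29=14 d=38 *, r--
l=1 r=10: -15+26=11 d=35 *, r--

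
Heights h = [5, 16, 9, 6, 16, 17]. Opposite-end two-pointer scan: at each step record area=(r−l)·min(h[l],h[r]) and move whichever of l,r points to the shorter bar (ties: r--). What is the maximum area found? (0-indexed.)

[0,5] min(5,17)*5=25 best=25 * → l++
[1,5] min(16,17)*4=64 best=64 * → l++
[2,5] min(9,17)*3=27 best=64 → l++
[3,5] min(6,17)*2=12 best=64 → l++
[4,5] min(16,17)*1=16 best=64 → l++

max area = 64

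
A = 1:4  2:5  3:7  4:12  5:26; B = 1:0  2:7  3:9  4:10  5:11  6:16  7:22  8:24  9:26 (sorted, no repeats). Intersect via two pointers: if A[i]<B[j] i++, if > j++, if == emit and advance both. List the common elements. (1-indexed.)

i=1 j=1: 4>0, j++
i=1 j=2: 4<7, i++
i=2 j=2: 5<7, i++
i=3 j=2: 7==7 emit, i++,j++
i=4 j=3: 12>9, j++
i=4 j=4: 12>10, j++
i=4 j=5: 12>11, j++
i=4 j=6: 12<16, i++
i=5 j=6: 26>16, j++
i=5 j=7: 26>22, j++
i=5 j=8: 26>24, j++
i=5 j=9: 26==26 emit, i++,j++

intersection = [7, 26]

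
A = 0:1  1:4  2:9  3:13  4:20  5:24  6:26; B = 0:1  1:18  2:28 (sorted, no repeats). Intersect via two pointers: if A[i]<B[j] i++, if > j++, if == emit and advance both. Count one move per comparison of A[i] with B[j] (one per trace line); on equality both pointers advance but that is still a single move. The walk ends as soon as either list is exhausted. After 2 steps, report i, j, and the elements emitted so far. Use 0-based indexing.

i=2, j=1, emitted=[1]

[i=0,j=0] 1==1 emit → i++,j++
[i=1,j=1] 4<18 → i++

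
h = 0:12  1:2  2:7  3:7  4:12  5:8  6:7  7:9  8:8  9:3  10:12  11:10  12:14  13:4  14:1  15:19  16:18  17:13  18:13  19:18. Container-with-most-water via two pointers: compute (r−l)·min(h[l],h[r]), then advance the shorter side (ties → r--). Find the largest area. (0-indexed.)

l=0 r=19: min(12,18)*19=228 best=228 *, l++
l=1 r=19: min(2,18)*18=36 best=228, l++
l=2 r=19: min(7,18)*17=119 best=228, l++
l=3 r=19: min(7,18)*16=112 best=228, l++
l=4 r=19: min(12,18)*15=180 best=228, l++
l=5 r=19: min(8,18)*14=112 best=228, l++
l=6 r=19: min(7,18)*13=91 best=228, l++
l=7 r=19: min(9,18)*12=108 best=228, l++
l=8 r=19: min(8,18)*11=88 best=228, l++
l=9 r=19: min(3,18)*10=30 best=228, l++
l=10 r=19: min(12,18)*9=108 best=228, l++
l=11 r=19: min(10,18)*8=80 best=228, l++
l=12 r=19: min(14,18)*7=98 best=228, l++
l=13 r=19: min(4,18)*6=24 best=228, l++
l=14 r=19: min(1,18)*5=5 best=228, l++
l=15 r=19: min(19,18)*4=72 best=228, r--
l=15 r=18: min(19,13)*3=39 best=228, r--
l=15 r=17: min(19,13)*2=26 best=228, r--
l=15 r=16: min(19,18)*1=18 best=228, r--

max area = 228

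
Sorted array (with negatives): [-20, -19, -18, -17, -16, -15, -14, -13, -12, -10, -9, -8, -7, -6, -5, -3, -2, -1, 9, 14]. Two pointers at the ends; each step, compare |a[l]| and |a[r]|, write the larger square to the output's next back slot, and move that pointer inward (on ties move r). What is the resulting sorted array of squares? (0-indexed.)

[1, 4, 9, 25, 36, 49, 64, 81, 81, 100, 144, 169, 196, 196, 225, 256, 289, 324, 361, 400]

l=0 r=19: |-20|>|14| out[19]=400, l++
l=1 r=19: |-19|>|14| out[18]=361, l++
l=2 r=19: |-18|>|14| out[17]=324, l++
l=3 r=19: |-17|>|14| out[16]=289, l++
l=4 r=19: |-16|>|14| out[15]=256, l++
l=5 r=19: |-15|>|14| out[14]=225, l++
l=6 r=19: |-14|<=|14| out[13]=196, r--
l=6 r=18: |-14|>|9| out[12]=196, l++
l=7 r=18: |-13|>|9| out[11]=169, l++
l=8 r=18: |-12|>|9| out[10]=144, l++
l=9 r=18: |-10|>|9| out[9]=100, l++
l=10 r=18: |-9|<=|9| out[8]=81, r--
l=10 r=17: |-9|>|-1| out[7]=81, l++
l=11 r=17: |-8|>|-1| out[6]=64, l++
l=12 r=17: |-7|>|-1| out[5]=49, l++
l=13 r=17: |-6|>|-1| out[4]=36, l++
l=14 r=17: |-5|>|-1| out[3]=25, l++
l=15 r=17: |-3|>|-1| out[2]=9, l++
l=16 r=17: |-2|>|-1| out[1]=4, l++
l=17 r=17: |-1|<=|-1| out[0]=1, r--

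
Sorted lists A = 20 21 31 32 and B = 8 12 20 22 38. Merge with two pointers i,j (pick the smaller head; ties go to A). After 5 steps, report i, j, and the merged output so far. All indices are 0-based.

i=2, j=3, merged so far=[8, 12, 20, 20, 21]

i=0 j=0: A[i]=20>B[j]=8 take 8, j++
i=0 j=1: A[i]=20>B[j]=12 take 12, j++
i=0 j=2: A[i]=20<=B[j]=20 take 20, i++
i=1 j=2: A[i]=21>B[j]=20 take 20, j++
i=1 j=3: A[i]=21<=B[j]=22 take 21, i++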